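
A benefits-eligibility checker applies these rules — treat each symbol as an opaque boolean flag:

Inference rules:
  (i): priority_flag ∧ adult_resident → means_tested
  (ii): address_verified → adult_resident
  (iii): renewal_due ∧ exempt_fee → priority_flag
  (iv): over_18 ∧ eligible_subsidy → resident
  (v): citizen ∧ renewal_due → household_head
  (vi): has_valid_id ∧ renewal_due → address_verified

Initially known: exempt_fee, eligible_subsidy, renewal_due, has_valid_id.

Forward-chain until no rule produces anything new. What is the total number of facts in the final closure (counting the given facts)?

8

Round 1 — (iii), (vi), derive priority_flag, address_verified.
Round 2 — (ii), derive adult_resident.
Round 3 — (i), derive means_tested.
Closure: {address_verified, adult_resident, eligible_subsidy, exempt_fee, has_valid_id, means_tested, priority_flag, renewal_due} — 8 facts.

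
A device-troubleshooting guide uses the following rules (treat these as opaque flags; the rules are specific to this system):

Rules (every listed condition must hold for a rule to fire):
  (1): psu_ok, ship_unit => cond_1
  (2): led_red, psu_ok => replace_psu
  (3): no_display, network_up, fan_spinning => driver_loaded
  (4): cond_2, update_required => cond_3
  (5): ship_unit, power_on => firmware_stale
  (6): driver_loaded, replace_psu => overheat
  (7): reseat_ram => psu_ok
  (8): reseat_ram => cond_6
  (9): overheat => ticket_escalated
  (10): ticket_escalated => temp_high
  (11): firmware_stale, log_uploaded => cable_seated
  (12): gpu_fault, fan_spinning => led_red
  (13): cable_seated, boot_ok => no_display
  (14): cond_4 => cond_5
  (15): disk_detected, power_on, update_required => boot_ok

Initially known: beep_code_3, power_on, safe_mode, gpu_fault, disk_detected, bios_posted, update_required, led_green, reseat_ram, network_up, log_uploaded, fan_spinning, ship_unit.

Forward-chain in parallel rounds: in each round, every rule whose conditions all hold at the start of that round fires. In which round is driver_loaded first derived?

Round 1: (5) [ship_unit, power_on => firmware_stale]; (7) [reseat_ram => psu_ok]; (8) [reseat_ram => cond_6]; (12) [gpu_fault, fan_spinning => led_red]; (15) [disk_detected, power_on, update_required => boot_ok]. Adds firmware_stale, psu_ok, cond_6, led_red, boot_ok.
Round 2: (1) [psu_ok, ship_unit => cond_1]; (2) [led_red, psu_ok => replace_psu]; (11) [firmware_stale, log_uploaded => cable_seated]. Adds cond_1, replace_psu, cable_seated.
Round 3: (13) [cable_seated, boot_ok => no_display]. Adds no_display.
Round 4: (3) [no_display, network_up, fan_spinning => driver_loaded]. Adds driver_loaded.
driver_loaded first appears in round 4.

4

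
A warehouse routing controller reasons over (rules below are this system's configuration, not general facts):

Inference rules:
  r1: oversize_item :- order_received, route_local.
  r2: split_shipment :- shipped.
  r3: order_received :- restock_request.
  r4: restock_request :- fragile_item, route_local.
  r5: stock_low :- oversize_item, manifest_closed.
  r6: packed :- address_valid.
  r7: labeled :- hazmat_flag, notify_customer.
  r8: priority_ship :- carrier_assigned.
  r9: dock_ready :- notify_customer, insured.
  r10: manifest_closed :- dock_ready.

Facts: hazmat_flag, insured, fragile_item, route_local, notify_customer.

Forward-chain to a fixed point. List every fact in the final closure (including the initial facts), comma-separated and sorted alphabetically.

dock_ready, fragile_item, hazmat_flag, insured, labeled, manifest_closed, notify_customer, order_received, oversize_item, restock_request, route_local, stock_low

Round 1: r4 [restock_request :- fragile_item, route_local.]; r7 [labeled :- hazmat_flag, notify_customer.]; r9 [dock_ready :- notify_customer, insured.]. Adds restock_request, labeled, dock_ready.
Round 2: r3 [order_received :- restock_request.]; r10 [manifest_closed :- dock_ready.]. Adds order_received, manifest_closed.
Round 3: r1 [oversize_item :- order_received, route_local.]. Adds oversize_item.
Round 4: r5 [stock_low :- oversize_item, manifest_closed.]. Adds stock_low.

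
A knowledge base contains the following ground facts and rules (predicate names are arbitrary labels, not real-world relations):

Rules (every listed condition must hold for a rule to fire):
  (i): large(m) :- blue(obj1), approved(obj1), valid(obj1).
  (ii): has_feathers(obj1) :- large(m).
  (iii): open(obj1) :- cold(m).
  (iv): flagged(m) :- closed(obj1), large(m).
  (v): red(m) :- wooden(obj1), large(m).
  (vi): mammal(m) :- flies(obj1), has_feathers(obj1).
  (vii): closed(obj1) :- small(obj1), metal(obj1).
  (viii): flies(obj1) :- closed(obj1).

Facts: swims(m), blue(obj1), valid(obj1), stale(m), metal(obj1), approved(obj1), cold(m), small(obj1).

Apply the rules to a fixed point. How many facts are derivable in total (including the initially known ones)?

15

Round 1 fires (i), (iii), (vii), giving large(m), open(obj1), closed(obj1).
Round 2 fires (ii), (iv), (viii), giving has_feathers(obj1), flagged(m), flies(obj1).
Round 3 fires (vi), giving mammal(m).
Closure: {approved(obj1), blue(obj1), closed(obj1), cold(m), flagged(m), flies(obj1), has_feathers(obj1), large(m), mammal(m), metal(obj1), open(obj1), small(obj1), stale(m), swims(m), valid(obj1)} — 15 facts.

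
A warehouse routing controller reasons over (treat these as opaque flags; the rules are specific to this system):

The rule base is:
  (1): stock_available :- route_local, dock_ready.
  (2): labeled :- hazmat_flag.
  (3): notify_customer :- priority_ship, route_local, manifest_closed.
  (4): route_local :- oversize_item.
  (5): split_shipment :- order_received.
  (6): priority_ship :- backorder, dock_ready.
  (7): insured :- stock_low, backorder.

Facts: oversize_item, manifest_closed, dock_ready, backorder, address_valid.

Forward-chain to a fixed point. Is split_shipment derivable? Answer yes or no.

no

Round 1: (4) [route_local :- oversize_item.]; (6) [priority_ship :- backorder, dock_ready.]. New: route_local, priority_ship.
Round 2: (1) [stock_available :- route_local, dock_ready.]; (3) [notify_customer :- priority_ship, route_local, manifest_closed.]. New: stock_available, notify_customer.
Fixed point reached. split_shipment is concluded only by (5); (5) needs order_received (never derived).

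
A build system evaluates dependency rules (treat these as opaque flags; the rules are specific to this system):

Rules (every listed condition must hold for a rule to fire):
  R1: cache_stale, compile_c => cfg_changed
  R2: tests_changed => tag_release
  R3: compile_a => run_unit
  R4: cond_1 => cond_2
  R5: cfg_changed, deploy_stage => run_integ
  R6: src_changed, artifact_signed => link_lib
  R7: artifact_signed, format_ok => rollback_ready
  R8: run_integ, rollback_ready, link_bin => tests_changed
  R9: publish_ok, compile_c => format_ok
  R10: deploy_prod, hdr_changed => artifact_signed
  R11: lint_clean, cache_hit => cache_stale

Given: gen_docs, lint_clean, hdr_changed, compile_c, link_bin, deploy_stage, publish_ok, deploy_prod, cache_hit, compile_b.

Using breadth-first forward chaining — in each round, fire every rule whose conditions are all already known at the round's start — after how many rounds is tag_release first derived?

Round 1: R9 [publish_ok, compile_c => format_ok]; R10 [deploy_prod, hdr_changed => artifact_signed]; R11 [lint_clean, cache_hit => cache_stale]. Adds format_ok, artifact_signed, cache_stale.
Round 2: R1 [cache_stale, compile_c => cfg_changed]; R7 [artifact_signed, format_ok => rollback_ready]. Adds cfg_changed, rollback_ready.
Round 3: R5 [cfg_changed, deploy_stage => run_integ]. Adds run_integ.
Round 4: R8 [run_integ, rollback_ready, link_bin => tests_changed]. Adds tests_changed.
Round 5: R2 [tests_changed => tag_release]. Adds tag_release.
tag_release first appears in round 5.

5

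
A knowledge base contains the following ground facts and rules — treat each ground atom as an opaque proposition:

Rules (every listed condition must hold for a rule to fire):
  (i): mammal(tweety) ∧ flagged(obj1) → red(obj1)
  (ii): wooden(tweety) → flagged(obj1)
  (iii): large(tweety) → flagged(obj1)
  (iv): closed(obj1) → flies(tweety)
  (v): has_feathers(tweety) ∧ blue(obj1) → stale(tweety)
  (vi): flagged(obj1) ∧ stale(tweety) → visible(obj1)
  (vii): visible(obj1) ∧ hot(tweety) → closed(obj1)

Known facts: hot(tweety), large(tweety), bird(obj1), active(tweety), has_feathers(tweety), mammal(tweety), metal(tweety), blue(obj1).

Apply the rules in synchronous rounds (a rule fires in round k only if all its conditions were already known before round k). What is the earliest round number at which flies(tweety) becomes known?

Round 1: (iii) [large(tweety) → flagged(obj1)]; (v) [has_feathers(tweety) ∧ blue(obj1) → stale(tweety)]. New: flagged(obj1), stale(tweety).
Round 2: (i) [mammal(tweety) ∧ flagged(obj1) → red(obj1)]; (vi) [flagged(obj1) ∧ stale(tweety) → visible(obj1)]. New: red(obj1), visible(obj1).
Round 3: (vii) [visible(obj1) ∧ hot(tweety) → closed(obj1)]. New: closed(obj1).
Round 4: (iv) [closed(obj1) → flies(tweety)]. New: flies(tweety).
flies(tweety) first appears in round 4.

4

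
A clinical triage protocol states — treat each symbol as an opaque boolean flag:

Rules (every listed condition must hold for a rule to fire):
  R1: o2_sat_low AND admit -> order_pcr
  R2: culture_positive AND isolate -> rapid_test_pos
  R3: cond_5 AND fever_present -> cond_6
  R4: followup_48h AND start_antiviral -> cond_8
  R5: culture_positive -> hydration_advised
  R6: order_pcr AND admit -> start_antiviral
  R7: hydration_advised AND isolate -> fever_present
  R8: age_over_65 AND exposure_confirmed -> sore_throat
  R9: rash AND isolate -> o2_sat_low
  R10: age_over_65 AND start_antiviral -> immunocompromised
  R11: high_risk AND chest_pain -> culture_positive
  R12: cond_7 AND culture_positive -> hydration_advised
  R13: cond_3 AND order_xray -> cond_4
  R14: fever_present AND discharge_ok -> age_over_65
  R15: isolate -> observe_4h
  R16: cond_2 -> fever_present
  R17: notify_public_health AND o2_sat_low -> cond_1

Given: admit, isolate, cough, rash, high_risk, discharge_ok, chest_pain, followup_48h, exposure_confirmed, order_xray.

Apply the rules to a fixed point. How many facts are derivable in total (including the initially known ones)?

22

Round 1: R9 [rash AND isolate -> o2_sat_low]; R11 [high_risk AND chest_pain -> culture_positive]; R15 [isolate -> observe_4h]. Adds o2_sat_low, culture_positive, observe_4h.
Round 2: R1 [o2_sat_low AND admit -> order_pcr]; R2 [culture_positive AND isolate -> rapid_test_pos]; R5 [culture_positive -> hydration_advised]. Adds order_pcr, rapid_test_pos, hydration_advised.
Round 3: R6 [order_pcr AND admit -> start_antiviral]; R7 [hydration_advised AND isolate -> fever_present]. Adds start_antiviral, fever_present.
Round 4: R4 [followup_48h AND start_antiviral -> cond_8]; R14 [fever_present AND discharge_ok -> age_over_65]. Adds cond_8, age_over_65.
Round 5: R8 [age_over_65 AND exposure_confirmed -> sore_throat]; R10 [age_over_65 AND start_antiviral -> immunocompromised]. Adds sore_throat, immunocompromised.
Closure: {admit, age_over_65, chest_pain, cond_8, cough, culture_positive, discharge_ok, exposure_confirmed, fever_present, followup_48h, high_risk, hydration_advised, immunocompromised, isolate, o2_sat_low, observe_4h, order_pcr, order_xray, rapid_test_pos, rash, sore_throat, start_antiviral} — 22 facts.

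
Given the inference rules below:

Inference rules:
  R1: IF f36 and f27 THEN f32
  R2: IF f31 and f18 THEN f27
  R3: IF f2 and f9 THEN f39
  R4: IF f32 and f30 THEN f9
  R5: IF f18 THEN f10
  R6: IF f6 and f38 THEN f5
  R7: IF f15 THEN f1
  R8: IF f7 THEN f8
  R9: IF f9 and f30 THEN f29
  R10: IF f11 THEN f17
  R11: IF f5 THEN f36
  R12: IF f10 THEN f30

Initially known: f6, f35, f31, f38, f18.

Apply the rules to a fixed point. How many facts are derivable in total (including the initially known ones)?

13

Round 1 — R2, R5, R6, derive f27, f10, f5.
Round 2 — R11, R12, derive f36, f30.
Round 3 — R1, derive f32.
Round 4 — R4, derive f9.
Round 5 — R9, derive f29.
Closure: {f10, f18, f27, f29, f30, f31, f32, f35, f36, f38, f5, f6, f9} — 13 facts.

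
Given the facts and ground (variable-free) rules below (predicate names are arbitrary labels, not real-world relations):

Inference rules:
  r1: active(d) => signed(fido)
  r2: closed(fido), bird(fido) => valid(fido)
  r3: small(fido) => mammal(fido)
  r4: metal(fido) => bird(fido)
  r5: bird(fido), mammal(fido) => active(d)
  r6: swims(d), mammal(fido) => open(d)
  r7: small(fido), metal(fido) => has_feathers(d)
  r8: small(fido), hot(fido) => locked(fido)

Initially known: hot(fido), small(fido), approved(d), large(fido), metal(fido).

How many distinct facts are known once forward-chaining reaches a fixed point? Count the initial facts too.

11

Round 1: r3 [small(fido) => mammal(fido)]; r4 [metal(fido) => bird(fido)]; r7 [small(fido), metal(fido) => has_feathers(d)]; r8 [small(fido), hot(fido) => locked(fido)]. New: mammal(fido), bird(fido), has_feathers(d), locked(fido).
Round 2: r5 [bird(fido), mammal(fido) => active(d)]. New: active(d).
Round 3: r1 [active(d) => signed(fido)]. New: signed(fido).
Closure: {active(d), approved(d), bird(fido), has_feathers(d), hot(fido), large(fido), locked(fido), mammal(fido), metal(fido), signed(fido), small(fido)} — 11 facts.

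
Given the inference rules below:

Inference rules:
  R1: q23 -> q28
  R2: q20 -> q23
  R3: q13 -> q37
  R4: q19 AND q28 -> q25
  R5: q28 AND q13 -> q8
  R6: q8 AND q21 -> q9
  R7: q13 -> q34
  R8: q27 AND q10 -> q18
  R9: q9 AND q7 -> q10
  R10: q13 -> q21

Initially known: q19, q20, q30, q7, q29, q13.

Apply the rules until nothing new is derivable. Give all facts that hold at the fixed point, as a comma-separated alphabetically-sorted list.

q10, q13, q19, q20, q21, q23, q25, q28, q29, q30, q34, q37, q7, q8, q9

Round 1 — R2, R3, R7, R10, derive q23, q37, q34, q21.
Round 2 — R1, derive q28.
Round 3 — R4, R5, derive q25, q8.
Round 4 — R6, derive q9.
Round 5 — R9, derive q10.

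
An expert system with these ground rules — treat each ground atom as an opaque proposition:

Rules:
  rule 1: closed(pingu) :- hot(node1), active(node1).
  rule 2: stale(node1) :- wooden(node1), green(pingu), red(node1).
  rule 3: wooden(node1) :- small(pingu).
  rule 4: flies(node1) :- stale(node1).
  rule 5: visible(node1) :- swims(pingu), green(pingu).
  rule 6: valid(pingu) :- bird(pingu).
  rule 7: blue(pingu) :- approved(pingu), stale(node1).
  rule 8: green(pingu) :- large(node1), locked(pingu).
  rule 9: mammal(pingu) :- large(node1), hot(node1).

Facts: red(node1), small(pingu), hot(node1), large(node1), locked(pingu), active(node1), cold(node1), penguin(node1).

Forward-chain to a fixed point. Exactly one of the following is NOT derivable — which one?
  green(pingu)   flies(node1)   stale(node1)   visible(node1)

Round 1: rule 1 [closed(pingu) :- hot(node1), active(node1).]; rule 3 [wooden(node1) :- small(pingu).]; rule 8 [green(pingu) :- large(node1), locked(pingu).]; rule 9 [mammal(pingu) :- large(node1), hot(node1).]. Adds closed(pingu), wooden(node1), green(pingu), mammal(pingu).
Round 2: rule 2 [stale(node1) :- wooden(node1), green(pingu), red(node1).]. Adds stale(node1).
Round 3: rule 4 [flies(node1) :- stale(node1).]. Adds flies(node1).
Derived: green(pingu) (round 1), flies(node1) (round 3), stale(node1) (round 2). visible(node1) never appears in any round.

visible(node1)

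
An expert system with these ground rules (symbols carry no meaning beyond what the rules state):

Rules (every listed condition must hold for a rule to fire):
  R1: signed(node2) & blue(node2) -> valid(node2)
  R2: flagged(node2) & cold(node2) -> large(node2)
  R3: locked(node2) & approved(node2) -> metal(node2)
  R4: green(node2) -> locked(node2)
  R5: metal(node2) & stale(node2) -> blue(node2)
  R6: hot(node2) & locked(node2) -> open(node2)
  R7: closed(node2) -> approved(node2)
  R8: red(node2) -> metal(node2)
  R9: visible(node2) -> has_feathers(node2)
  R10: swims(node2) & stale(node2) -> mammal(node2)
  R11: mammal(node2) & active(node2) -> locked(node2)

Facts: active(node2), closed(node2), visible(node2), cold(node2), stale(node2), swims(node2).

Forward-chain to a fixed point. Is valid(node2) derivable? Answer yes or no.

no

[1] R7 [closed(node2) -> approved(node2)]; R9 [visible(node2) -> has_feathers(node2)]; R10 [swims(node2) & stale(node2) -> mammal(node2)]. ⇒ new: approved(node2), has_feathers(node2), mammal(node2).
[2] R11 [mammal(node2) & active(node2) -> locked(node2)]. ⇒ new: locked(node2).
[3] R3 [locked(node2) & approved(node2) -> metal(node2)]. ⇒ new: metal(node2).
[4] R5 [metal(node2) & stale(node2) -> blue(node2)]. ⇒ new: blue(node2).
Fixed point reached. valid(node2) is concluded only by R1; R1 needs signed(node2) (never derived).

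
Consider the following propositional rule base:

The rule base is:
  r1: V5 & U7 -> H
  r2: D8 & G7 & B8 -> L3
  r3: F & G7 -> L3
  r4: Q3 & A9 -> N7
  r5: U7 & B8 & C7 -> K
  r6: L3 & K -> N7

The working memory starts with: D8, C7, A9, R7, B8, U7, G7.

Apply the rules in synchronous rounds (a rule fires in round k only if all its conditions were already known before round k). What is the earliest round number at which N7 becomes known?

[1] r2 [D8 & G7 & B8 -> L3]; r5 [U7 & B8 & C7 -> K]. ⇒ new: L3, K.
[2] r6 [L3 & K -> N7]. ⇒ new: N7.
N7 first appears in round 2.

2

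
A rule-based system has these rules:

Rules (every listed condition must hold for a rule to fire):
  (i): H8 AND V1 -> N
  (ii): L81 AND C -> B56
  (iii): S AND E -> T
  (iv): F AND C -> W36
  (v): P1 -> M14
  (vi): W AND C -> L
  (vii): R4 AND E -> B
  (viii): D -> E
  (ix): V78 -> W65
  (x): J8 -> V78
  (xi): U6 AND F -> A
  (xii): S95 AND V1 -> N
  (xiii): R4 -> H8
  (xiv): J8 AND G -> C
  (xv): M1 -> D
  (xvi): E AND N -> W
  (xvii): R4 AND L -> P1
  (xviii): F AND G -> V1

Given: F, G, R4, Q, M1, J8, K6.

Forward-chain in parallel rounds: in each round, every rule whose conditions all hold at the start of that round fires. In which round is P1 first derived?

5

Round 1 — (x), (xiii), (xiv), (xv), (xviii), derive V78, H8, C, D, V1.
Round 2 — (i), (iv), (viii), (ix), derive N, W36, E, W65.
Round 3 — (vii), (xvi), derive B, W.
Round 4 — (vi), derive L.
Round 5 — (xvii), derive P1.
P1 first appears in round 5.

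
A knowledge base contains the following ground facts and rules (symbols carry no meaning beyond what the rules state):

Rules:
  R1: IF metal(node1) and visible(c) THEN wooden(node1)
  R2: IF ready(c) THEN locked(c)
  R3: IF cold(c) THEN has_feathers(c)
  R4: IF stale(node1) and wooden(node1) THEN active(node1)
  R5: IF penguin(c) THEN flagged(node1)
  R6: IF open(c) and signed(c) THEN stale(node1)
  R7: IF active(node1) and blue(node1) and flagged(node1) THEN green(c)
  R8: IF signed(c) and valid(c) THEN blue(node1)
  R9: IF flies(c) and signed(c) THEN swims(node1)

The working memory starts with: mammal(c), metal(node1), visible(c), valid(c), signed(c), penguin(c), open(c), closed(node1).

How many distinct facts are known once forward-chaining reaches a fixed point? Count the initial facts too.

Round 1 — R1, R5, R6, R8, derive wooden(node1), flagged(node1), stale(node1), blue(node1).
Round 2 — R4, derive active(node1).
Round 3 — R7, derive green(c).
Closure: {active(node1), blue(node1), closed(node1), flagged(node1), green(c), mammal(c), metal(node1), open(c), penguin(c), signed(c), stale(node1), valid(c), visible(c), wooden(node1)} — 14 facts.

14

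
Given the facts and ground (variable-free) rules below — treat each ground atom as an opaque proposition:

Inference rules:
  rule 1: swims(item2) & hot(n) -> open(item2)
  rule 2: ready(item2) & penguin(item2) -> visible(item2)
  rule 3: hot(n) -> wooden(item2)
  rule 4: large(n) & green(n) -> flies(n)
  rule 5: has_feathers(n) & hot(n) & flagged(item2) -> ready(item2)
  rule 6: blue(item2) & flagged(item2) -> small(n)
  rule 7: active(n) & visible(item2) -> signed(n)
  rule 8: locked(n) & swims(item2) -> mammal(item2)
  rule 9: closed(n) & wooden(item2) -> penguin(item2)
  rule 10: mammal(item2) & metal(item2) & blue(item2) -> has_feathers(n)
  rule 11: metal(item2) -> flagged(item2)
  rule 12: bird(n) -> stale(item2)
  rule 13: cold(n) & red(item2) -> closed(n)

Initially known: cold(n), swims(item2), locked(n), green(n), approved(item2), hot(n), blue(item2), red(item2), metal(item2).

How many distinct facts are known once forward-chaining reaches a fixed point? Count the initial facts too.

[1] rule 1 [swims(item2) & hot(n) -> open(item2)]; rule 3 [hot(n) -> wooden(item2)]; rule 8 [locked(n) & swims(item2) -> mammal(item2)]; rule 11 [metal(item2) -> flagged(item2)]; rule 13 [cold(n) & red(item2) -> closed(n)]. ⇒ new: open(item2), wooden(item2), mammal(item2), flagged(item2), closed(n).
[2] rule 6 [blue(item2) & flagged(item2) -> small(n)]; rule 9 [closed(n) & wooden(item2) -> penguin(item2)]; rule 10 [mammal(item2) & metal(item2) & blue(item2) -> has_feathers(n)]. ⇒ new: small(n), penguin(item2), has_feathers(n).
[3] rule 5 [has_feathers(n) & hot(n) & flagged(item2) -> ready(item2)]. ⇒ new: ready(item2).
[4] rule 2 [ready(item2) & penguin(item2) -> visible(item2)]. ⇒ new: visible(item2).
Closure: {approved(item2), blue(item2), closed(n), cold(n), flagged(item2), green(n), has_feathers(n), hot(n), locked(n), mammal(item2), metal(item2), open(item2), penguin(item2), ready(item2), red(item2), small(n), swims(item2), visible(item2), wooden(item2)} — 19 facts.

19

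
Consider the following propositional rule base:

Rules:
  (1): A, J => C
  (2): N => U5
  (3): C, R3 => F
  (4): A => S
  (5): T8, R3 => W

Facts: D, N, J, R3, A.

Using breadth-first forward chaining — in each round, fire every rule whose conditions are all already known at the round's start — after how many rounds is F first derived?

2

Round 1: (1) [A, J => C]; (2) [N => U5]; (4) [A => S]. New: C, U5, S.
Round 2: (3) [C, R3 => F]. New: F.
F first appears in round 2.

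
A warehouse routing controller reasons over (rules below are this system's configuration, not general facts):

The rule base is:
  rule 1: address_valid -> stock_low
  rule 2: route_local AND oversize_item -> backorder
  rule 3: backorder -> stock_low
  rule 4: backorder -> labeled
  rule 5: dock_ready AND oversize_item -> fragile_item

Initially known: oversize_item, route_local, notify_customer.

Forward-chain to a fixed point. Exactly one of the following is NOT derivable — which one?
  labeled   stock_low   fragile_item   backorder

fragile_item

Round 1 — rule 2, derive backorder.
Round 2 — rule 3, rule 4, derive stock_low, labeled.
Derived: stock_low (round 2), backorder (round 1), labeled (round 2). fragile_item never appears in any round.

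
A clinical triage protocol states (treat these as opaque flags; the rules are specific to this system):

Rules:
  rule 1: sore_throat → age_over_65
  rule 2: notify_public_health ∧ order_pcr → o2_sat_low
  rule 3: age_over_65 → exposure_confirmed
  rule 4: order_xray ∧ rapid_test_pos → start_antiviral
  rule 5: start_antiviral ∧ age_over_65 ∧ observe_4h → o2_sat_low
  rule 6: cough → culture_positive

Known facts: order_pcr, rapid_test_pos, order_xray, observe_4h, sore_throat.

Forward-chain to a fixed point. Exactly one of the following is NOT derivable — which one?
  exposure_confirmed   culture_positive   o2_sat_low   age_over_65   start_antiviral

Round 1 — rule 1, rule 4, derive age_over_65, start_antiviral.
Round 2 — rule 3, rule 5, derive exposure_confirmed, o2_sat_low.
Derived: age_over_65 (round 1), exposure_confirmed (round 2), o2_sat_low (round 2), start_antiviral (round 1). culture_positive never appears in any round.

culture_positive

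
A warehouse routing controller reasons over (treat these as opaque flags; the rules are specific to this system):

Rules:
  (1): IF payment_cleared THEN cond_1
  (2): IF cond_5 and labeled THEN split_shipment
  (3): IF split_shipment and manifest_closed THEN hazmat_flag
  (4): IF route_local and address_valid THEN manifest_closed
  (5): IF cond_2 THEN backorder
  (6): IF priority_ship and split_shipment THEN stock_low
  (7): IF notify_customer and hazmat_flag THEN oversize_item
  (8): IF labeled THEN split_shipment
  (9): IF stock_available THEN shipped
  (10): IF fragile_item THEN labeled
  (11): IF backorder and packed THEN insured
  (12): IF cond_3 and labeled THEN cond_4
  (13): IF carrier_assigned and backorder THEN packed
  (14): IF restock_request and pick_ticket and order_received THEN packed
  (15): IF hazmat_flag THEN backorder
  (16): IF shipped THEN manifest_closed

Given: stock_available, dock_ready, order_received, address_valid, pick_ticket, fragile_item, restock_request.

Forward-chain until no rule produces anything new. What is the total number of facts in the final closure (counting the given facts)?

15

Round 1 — (9), (10), (14), derive shipped, labeled, packed.
Round 2 — (8), (16), derive split_shipment, manifest_closed.
Round 3 — (3), derive hazmat_flag.
Round 4 — (15), derive backorder.
Round 5 — (11), derive insured.
Closure: {address_valid, backorder, dock_ready, fragile_item, hazmat_flag, insured, labeled, manifest_closed, order_received, packed, pick_ticket, restock_request, shipped, split_shipment, stock_available} — 15 facts.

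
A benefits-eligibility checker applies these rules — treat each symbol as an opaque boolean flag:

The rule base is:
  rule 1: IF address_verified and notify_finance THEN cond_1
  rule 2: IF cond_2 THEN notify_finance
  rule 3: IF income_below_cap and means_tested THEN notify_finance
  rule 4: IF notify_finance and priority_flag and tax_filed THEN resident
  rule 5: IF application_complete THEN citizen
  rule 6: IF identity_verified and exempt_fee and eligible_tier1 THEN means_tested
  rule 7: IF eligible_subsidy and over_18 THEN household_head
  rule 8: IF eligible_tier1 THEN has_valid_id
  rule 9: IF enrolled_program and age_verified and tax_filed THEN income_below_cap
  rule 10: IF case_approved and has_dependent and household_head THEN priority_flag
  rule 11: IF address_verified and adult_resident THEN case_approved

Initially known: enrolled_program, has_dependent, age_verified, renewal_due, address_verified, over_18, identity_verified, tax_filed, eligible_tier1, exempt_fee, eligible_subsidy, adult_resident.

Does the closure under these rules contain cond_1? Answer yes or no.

Round 1 fires rule 6, rule 7, rule 8, rule 9, rule 11, giving means_tested, household_head, has_valid_id, income_below_cap, case_approved.
Round 2 fires rule 3, rule 10, giving notify_finance, priority_flag.
Round 3 fires rule 1, rule 4, giving cond_1, resident.
cond_1 appears in round 3, so it is derivable.

yes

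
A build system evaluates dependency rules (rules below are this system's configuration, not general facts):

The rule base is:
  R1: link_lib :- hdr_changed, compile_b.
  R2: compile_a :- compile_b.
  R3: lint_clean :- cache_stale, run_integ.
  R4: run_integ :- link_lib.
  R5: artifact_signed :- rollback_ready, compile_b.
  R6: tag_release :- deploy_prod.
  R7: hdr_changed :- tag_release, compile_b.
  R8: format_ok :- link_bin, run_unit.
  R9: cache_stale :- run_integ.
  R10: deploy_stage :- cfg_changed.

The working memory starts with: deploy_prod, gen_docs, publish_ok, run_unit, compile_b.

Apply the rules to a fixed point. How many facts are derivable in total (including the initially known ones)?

Round 1 fires R2, R6, giving compile_a, tag_release.
Round 2 fires R7, giving hdr_changed.
Round 3 fires R1, giving link_lib.
Round 4 fires R4, giving run_integ.
Round 5 fires R9, giving cache_stale.
Round 6 fires R3, giving lint_clean.
Closure: {cache_stale, compile_a, compile_b, deploy_prod, gen_docs, hdr_changed, link_lib, lint_clean, publish_ok, run_integ, run_unit, tag_release} — 12 facts.

12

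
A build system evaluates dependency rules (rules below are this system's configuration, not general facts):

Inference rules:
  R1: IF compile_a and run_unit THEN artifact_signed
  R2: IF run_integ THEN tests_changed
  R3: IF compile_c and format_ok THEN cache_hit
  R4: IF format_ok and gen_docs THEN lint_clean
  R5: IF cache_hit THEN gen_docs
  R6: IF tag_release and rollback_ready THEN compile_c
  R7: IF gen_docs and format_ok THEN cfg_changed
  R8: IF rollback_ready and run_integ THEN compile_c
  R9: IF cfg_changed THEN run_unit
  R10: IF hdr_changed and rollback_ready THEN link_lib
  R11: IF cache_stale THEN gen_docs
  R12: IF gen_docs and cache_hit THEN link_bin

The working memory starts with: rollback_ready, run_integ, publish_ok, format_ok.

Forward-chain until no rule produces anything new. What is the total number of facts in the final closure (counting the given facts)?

[1] R2 [IF run_integ THEN tests_changed]; R8 [IF rollback_ready and run_integ THEN compile_c]. ⇒ new: tests_changed, compile_c.
[2] R3 [IF compile_c and format_ok THEN cache_hit]. ⇒ new: cache_hit.
[3] R5 [IF cache_hit THEN gen_docs]. ⇒ new: gen_docs.
[4] R4 [IF format_ok and gen_docs THEN lint_clean]; R7 [IF gen_docs and format_ok THEN cfg_changed]; R12 [IF gen_docs and cache_hit THEN link_bin]. ⇒ new: lint_clean, cfg_changed, link_bin.
[5] R9 [IF cfg_changed THEN run_unit]. ⇒ new: run_unit.
Closure: {cache_hit, cfg_changed, compile_c, format_ok, gen_docs, link_bin, lint_clean, publish_ok, rollback_ready, run_integ, run_unit, tests_changed} — 12 facts.

12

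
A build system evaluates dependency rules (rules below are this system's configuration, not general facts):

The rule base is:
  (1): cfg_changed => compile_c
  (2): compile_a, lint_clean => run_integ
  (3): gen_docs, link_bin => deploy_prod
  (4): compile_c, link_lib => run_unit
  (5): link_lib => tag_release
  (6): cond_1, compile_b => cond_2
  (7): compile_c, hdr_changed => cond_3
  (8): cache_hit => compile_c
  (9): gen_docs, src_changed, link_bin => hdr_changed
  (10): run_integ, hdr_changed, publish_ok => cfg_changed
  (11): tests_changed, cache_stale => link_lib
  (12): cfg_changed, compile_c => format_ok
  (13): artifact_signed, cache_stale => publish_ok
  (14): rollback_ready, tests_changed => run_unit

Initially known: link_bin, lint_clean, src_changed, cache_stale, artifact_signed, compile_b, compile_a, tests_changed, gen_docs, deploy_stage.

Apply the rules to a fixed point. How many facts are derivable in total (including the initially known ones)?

21

Round 1 fires (2), (3), (9), (11), (13), giving run_integ, deploy_prod, hdr_changed, link_lib, publish_ok.
Round 2 fires (5), (10), giving tag_release, cfg_changed.
Round 3 fires (1), giving compile_c.
Round 4 fires (4), (7), (12), giving run_unit, cond_3, format_ok.
Closure: {artifact_signed, cache_stale, cfg_changed, compile_a, compile_b, compile_c, cond_3, deploy_prod, deploy_stage, format_ok, gen_docs, hdr_changed, link_bin, link_lib, lint_clean, publish_ok, run_integ, run_unit, src_changed, tag_release, tests_changed} — 21 facts.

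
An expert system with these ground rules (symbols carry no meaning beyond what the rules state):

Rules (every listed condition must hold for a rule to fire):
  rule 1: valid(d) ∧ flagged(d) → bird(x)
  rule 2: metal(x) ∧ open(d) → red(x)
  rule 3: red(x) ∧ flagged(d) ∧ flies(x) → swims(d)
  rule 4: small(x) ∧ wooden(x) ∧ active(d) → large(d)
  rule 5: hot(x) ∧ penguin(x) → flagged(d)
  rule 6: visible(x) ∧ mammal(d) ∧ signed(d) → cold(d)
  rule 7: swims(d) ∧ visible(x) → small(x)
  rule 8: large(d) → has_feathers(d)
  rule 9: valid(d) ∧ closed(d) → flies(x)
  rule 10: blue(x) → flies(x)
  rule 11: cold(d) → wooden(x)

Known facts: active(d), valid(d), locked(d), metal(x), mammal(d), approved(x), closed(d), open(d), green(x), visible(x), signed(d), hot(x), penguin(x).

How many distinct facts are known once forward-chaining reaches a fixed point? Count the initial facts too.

23

Round 1 fires rule 2, rule 5, rule 6, rule 9, giving red(x), flagged(d), cold(d), flies(x).
Round 2 fires rule 1, rule 3, rule 11, giving bird(x), swims(d), wooden(x).
Round 3 fires rule 7, giving small(x).
Round 4 fires rule 4, giving large(d).
Round 5 fires rule 8, giving has_feathers(d).
Closure: {active(d), approved(x), bird(x), closed(d), cold(d), flagged(d), flies(x), green(x), has_feathers(d), hot(x), large(d), locked(d), mammal(d), metal(x), open(d), penguin(x), red(x), signed(d), small(x), swims(d), valid(d), visible(x), wooden(x)} — 23 facts.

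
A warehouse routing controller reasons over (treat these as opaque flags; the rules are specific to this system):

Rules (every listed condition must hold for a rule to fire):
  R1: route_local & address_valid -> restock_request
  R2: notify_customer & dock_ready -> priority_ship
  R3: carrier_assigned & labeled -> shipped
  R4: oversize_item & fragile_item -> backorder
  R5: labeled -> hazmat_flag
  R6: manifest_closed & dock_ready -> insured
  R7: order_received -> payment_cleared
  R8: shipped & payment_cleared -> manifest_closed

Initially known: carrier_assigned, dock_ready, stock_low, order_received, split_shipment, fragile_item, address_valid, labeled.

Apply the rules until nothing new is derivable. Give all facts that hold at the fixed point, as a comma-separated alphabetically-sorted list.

Round 1: R3 [carrier_assigned & labeled -> shipped]; R5 [labeled -> hazmat_flag]; R7 [order_received -> payment_cleared]. Adds shipped, hazmat_flag, payment_cleared.
Round 2: R8 [shipped & payment_cleared -> manifest_closed]. Adds manifest_closed.
Round 3: R6 [manifest_closed & dock_ready -> insured]. Adds insured.

address_valid, carrier_assigned, dock_ready, fragile_item, hazmat_flag, insured, labeled, manifest_closed, order_received, payment_cleared, shipped, split_shipment, stock_low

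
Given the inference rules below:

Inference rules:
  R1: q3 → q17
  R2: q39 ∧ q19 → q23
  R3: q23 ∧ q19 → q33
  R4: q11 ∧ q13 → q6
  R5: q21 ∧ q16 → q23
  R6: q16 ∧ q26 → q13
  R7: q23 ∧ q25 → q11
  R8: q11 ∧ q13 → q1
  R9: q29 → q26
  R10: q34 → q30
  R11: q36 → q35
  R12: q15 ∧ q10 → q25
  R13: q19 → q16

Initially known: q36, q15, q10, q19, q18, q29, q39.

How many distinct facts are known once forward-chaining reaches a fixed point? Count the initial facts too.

Round 1 — R2, R9, R11, R12, R13, derive q23, q26, q35, q25, q16.
Round 2 — R3, R6, R7, derive q33, q13, q11.
Round 3 — R4, R8, derive q6, q1.
Closure: {q1, q10, q11, q13, q15, q16, q18, q19, q23, q25, q26, q29, q33, q35, q36, q39, q6} — 17 facts.

17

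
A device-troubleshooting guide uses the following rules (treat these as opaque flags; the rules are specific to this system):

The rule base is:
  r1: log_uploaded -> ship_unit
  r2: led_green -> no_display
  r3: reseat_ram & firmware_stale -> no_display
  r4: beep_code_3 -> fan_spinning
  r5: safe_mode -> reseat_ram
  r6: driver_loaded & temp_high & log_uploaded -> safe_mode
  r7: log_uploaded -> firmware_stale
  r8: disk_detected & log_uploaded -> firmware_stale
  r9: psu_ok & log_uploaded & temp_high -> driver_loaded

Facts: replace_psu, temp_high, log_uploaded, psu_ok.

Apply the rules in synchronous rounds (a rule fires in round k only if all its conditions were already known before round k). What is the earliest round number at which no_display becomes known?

4

Round 1: r1 [log_uploaded -> ship_unit]; r7 [log_uploaded -> firmware_stale]; r9 [psu_ok & log_uploaded & temp_high -> driver_loaded]. New: ship_unit, firmware_stale, driver_loaded.
Round 2: r6 [driver_loaded & temp_high & log_uploaded -> safe_mode]. New: safe_mode.
Round 3: r5 [safe_mode -> reseat_ram]. New: reseat_ram.
Round 4: r3 [reseat_ram & firmware_stale -> no_display]. New: no_display.
no_display first appears in round 4.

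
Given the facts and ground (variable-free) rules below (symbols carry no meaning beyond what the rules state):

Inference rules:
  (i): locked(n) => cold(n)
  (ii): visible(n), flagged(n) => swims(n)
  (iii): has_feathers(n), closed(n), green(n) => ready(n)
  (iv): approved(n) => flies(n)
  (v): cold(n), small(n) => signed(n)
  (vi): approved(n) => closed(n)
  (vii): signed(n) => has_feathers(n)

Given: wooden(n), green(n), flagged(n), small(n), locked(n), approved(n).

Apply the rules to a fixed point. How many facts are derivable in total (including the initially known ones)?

Round 1: (i) [locked(n) => cold(n)]; (iv) [approved(n) => flies(n)]; (vi) [approved(n) => closed(n)]. Adds cold(n), flies(n), closed(n).
Round 2: (v) [cold(n), small(n) => signed(n)]. Adds signed(n).
Round 3: (vii) [signed(n) => has_feathers(n)]. Adds has_feathers(n).
Round 4: (iii) [has_feathers(n), closed(n), green(n) => ready(n)]. Adds ready(n).
Closure: {approved(n), closed(n), cold(n), flagged(n), flies(n), green(n), has_feathers(n), locked(n), ready(n), signed(n), small(n), wooden(n)} — 12 facts.

12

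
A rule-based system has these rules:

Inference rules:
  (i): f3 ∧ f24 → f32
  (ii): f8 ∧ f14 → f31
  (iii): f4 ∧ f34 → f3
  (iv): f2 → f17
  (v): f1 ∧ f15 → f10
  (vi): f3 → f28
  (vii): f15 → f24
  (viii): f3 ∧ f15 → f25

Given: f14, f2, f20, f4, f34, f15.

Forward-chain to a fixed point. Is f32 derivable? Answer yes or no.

yes

Round 1: (iii) [f4 ∧ f34 → f3]; (iv) [f2 → f17]; (vii) [f15 → f24]. Adds f3, f17, f24.
Round 2: (i) [f3 ∧ f24 → f32]; (vi) [f3 → f28]; (viii) [f3 ∧ f15 → f25]. Adds f32, f28, f25.
f32 appears in round 2, so it is derivable.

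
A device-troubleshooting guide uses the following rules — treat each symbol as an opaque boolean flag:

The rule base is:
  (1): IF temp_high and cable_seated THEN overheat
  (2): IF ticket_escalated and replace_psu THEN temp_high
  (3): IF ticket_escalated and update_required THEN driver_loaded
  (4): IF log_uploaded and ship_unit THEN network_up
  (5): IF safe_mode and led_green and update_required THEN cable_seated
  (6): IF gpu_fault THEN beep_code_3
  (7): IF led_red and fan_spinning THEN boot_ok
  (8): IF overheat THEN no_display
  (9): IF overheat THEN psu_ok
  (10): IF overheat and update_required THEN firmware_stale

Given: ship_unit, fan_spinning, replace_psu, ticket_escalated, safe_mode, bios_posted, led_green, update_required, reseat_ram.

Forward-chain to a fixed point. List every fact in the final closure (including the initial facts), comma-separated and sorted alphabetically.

bios_posted, cable_seated, driver_loaded, fan_spinning, firmware_stale, led_green, no_display, overheat, psu_ok, replace_psu, reseat_ram, safe_mode, ship_unit, temp_high, ticket_escalated, update_required

Round 1: (2) [IF ticket_escalated and replace_psu THEN temp_high]; (3) [IF ticket_escalated and update_required THEN driver_loaded]; (5) [IF safe_mode and led_green and update_required THEN cable_seated]. New: temp_high, driver_loaded, cable_seated.
Round 2: (1) [IF temp_high and cable_seated THEN overheat]. New: overheat.
Round 3: (8) [IF overheat THEN no_display]; (9) [IF overheat THEN psu_ok]; (10) [IF overheat and update_required THEN firmware_stale]. New: no_display, psu_ok, firmware_stale.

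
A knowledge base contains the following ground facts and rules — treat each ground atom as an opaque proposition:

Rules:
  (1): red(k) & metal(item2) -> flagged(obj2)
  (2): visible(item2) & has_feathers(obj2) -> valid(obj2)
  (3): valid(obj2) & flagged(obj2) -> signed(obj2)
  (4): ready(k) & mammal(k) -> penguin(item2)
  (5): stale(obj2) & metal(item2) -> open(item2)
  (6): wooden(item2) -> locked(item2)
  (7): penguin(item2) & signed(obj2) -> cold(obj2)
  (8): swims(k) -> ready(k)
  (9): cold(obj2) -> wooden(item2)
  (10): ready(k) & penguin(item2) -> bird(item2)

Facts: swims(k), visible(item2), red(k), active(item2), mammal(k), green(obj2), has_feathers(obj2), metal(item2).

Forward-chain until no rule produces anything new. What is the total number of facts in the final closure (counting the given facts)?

17

Round 1: (1) [red(k) & metal(item2) -> flagged(obj2)]; (2) [visible(item2) & has_feathers(obj2) -> valid(obj2)]; (8) [swims(k) -> ready(k)]. Adds flagged(obj2), valid(obj2), ready(k).
Round 2: (3) [valid(obj2) & flagged(obj2) -> signed(obj2)]; (4) [ready(k) & mammal(k) -> penguin(item2)]. Adds signed(obj2), penguin(item2).
Round 3: (7) [penguin(item2) & signed(obj2) -> cold(obj2)]; (10) [ready(k) & penguin(item2) -> bird(item2)]. Adds cold(obj2), bird(item2).
Round 4: (9) [cold(obj2) -> wooden(item2)]. Adds wooden(item2).
Round 5: (6) [wooden(item2) -> locked(item2)]. Adds locked(item2).
Closure: {active(item2), bird(item2), cold(obj2), flagged(obj2), green(obj2), has_feathers(obj2), locked(item2), mammal(k), metal(item2), penguin(item2), ready(k), red(k), signed(obj2), swims(k), valid(obj2), visible(item2), wooden(item2)} — 17 facts.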